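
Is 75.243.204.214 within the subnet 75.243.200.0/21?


Subnet network: 75.243.200.0
Test IP AND mask: 75.243.200.0
Yes, 75.243.204.214 is in 75.243.200.0/21


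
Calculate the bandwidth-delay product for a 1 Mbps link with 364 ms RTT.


BDP = bandwidth * RTT
= 1 Mbps * 364 ms
= 1 * 1e6 * 364 / 1000 bits
= 364000 bits
= 45500 bytes
= 44.4336 KB
BDP = 364000 bits (45500 bytes)


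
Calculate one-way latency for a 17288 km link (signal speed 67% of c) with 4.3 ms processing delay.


Speed = 0.67 * 3e5 km/s = 201000 km/s
Propagation delay = 17288 / 201000 = 0.086 s = 86.01 ms
Processing delay = 4.3 ms
Total one-way latency = 90.31 ms


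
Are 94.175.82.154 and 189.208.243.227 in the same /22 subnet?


Mask: 255.255.252.0
94.175.82.154 AND mask = 94.175.80.0
189.208.243.227 AND mask = 189.208.240.0
No, different subnets (94.175.80.0 vs 189.208.240.0)


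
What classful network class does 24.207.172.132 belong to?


First octet: 24
Binary: 00011000
0xxxxxxx -> Class A (1-126)
Class A, default mask 255.0.0.0 (/8)


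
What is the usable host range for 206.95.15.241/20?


Network: 206.95.0.0
Broadcast: 206.95.15.255
First usable = network + 1
Last usable = broadcast - 1
Range: 206.95.0.1 to 206.95.15.254


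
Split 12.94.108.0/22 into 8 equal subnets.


New prefix = 22 + 3 = 25
Each subnet has 128 addresses
  12.94.108.0/25
  12.94.108.128/25
  12.94.109.0/25
  12.94.109.128/25
  12.94.110.0/25
  12.94.110.128/25
  12.94.111.0/25
  12.94.111.128/25
Subnets: 12.94.108.0/25, 12.94.108.128/25, 12.94.109.0/25, 12.94.109.128/25, 12.94.110.0/25, 12.94.110.128/25, 12.94.111.0/25, 12.94.111.128/25


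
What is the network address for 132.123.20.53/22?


IP:   10000100.01111011.00010100.00110101
Mask: 11111111.11111111.11111100.00000000
AND operation:
Net:  10000100.01111011.00010100.00000000
Network: 132.123.20.0/22


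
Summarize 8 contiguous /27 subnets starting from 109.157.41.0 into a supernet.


Original prefix: /27
Number of subnets: 8 = 2^3
New prefix = 27 - 3 = 24
Supernet: 109.157.41.0/24


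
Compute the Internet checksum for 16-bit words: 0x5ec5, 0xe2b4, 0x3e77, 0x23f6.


Sum all words (with carry folding):
+ 0x5ec5 = 0x5ec5
+ 0xe2b4 = 0x417a
+ 0x3e77 = 0x7ff1
+ 0x23f6 = 0xa3e7
One's complement: ~0xa3e7
Checksum = 0x5c18


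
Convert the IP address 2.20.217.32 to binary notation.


2 = 00000010
20 = 00010100
217 = 11011001
32 = 00100000
Binary: 00000010.00010100.11011001.00100000


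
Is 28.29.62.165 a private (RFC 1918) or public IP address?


RFC 1918 private ranges:
  10.0.0.0/8 (10.0.0.0 - 10.255.255.255)
  172.16.0.0/12 (172.16.0.0 - 172.31.255.255)
  192.168.0.0/16 (192.168.0.0 - 192.168.255.255)
Public (not in any RFC 1918 range)


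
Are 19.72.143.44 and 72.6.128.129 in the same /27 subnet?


Mask: 255.255.255.224
19.72.143.44 AND mask = 19.72.143.32
72.6.128.129 AND mask = 72.6.128.128
No, different subnets (19.72.143.32 vs 72.6.128.128)


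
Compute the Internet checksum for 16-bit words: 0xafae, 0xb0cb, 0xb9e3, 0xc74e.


Sum all words (with carry folding):
+ 0xafae = 0xafae
+ 0xb0cb = 0x607a
+ 0xb9e3 = 0x1a5e
+ 0xc74e = 0xe1ac
One's complement: ~0xe1ac
Checksum = 0x1e53


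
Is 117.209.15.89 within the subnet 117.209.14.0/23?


Subnet network: 117.209.14.0
Test IP AND mask: 117.209.14.0
Yes, 117.209.15.89 is in 117.209.14.0/23


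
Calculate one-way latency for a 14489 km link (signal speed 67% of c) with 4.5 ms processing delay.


Speed = 0.67 * 3e5 km/s = 201000 km/s
Propagation delay = 14489 / 201000 = 0.0721 s = 72.0846 ms
Processing delay = 4.5 ms
Total one-way latency = 76.5846 ms


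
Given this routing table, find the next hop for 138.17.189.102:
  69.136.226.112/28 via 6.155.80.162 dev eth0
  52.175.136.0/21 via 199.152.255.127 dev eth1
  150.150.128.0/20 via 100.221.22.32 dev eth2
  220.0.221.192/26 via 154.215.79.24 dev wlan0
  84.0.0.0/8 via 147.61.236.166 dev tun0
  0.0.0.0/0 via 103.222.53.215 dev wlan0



Longest prefix match for 138.17.189.102:
  /28 69.136.226.112: no
  /21 52.175.136.0: no
  /20 150.150.128.0: no
  /26 220.0.221.192: no
  /8 84.0.0.0: no
  /0 0.0.0.0: MATCH
Selected: next-hop 103.222.53.215 via wlan0 (matched /0)


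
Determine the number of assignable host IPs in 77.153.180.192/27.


Host bits = 32 - 27 = 5
Total addresses = 2^5 = 32
Usable = total - 2 (network and broadcast)
Usable hosts: 30


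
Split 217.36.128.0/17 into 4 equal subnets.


New prefix = 17 + 2 = 19
Each subnet has 8192 addresses
  217.36.128.0/19
  217.36.160.0/19
  217.36.192.0/19
  217.36.224.0/19
Subnets: 217.36.128.0/19, 217.36.160.0/19, 217.36.192.0/19, 217.36.224.0/19


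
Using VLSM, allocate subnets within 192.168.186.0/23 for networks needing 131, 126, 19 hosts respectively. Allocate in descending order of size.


131 hosts -> /24 (254 usable): 192.168.186.0/24
126 hosts -> /25 (126 usable): 192.168.187.0/25
19 hosts -> /27 (30 usable): 192.168.187.128/27
Allocation: 192.168.186.0/24 (131 hosts, 254 usable); 192.168.187.0/25 (126 hosts, 126 usable); 192.168.187.128/27 (19 hosts, 30 usable)


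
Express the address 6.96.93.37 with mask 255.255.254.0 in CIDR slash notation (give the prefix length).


Binary: 11111111.11111111.11111110.00000000
Count leading 1s
Prefix: /23


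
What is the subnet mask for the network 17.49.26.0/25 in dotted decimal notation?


/25 means 25 network bits, 7 host bits
Binary: 11111111111111111111111110000000
Mask: 255.255.255.128


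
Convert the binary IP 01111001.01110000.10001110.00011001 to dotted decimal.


01111001 = 121
01110000 = 112
10001110 = 142
00011001 = 25
IP: 121.112.142.25


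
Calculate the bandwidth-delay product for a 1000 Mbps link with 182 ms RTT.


BDP = bandwidth * RTT
= 1000 Mbps * 182 ms
= 1000 * 1e6 * 182 / 1000 bits
= 182000000 bits
= 22750000 bytes
= 22216.7969 KB
BDP = 182000000 bits (22750000 bytes)


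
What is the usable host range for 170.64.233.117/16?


Network: 170.64.0.0
Broadcast: 170.64.255.255
First usable = network + 1
Last usable = broadcast - 1
Range: 170.64.0.1 to 170.64.255.254


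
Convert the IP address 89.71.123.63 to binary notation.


89 = 01011001
71 = 01000111
123 = 01111011
63 = 00111111
Binary: 01011001.01000111.01111011.00111111


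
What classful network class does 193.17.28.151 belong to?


First octet: 193
Binary: 11000001
110xxxxx -> Class C (192-223)
Class C, default mask 255.255.255.0 (/24)


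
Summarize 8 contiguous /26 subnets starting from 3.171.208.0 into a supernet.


Original prefix: /26
Number of subnets: 8 = 2^3
New prefix = 26 - 3 = 23
Supernet: 3.171.208.0/23


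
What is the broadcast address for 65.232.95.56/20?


Network: 65.232.80.0/20
Host bits = 12
Set all host bits to 1:
Broadcast: 65.232.95.255


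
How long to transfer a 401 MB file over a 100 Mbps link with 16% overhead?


Effective throughput = 100 * (1 - 16/100) = 84 Mbps
File size in Mb = 401 * 8 = 3208 Mb
Time = 3208 / 84
Time = 38.1905 seconds


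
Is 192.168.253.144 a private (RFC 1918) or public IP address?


RFC 1918 private ranges:
  10.0.0.0/8 (10.0.0.0 - 10.255.255.255)
  172.16.0.0/12 (172.16.0.0 - 172.31.255.255)
  192.168.0.0/16 (192.168.0.0 - 192.168.255.255)
Private (in 192.168.0.0/16)


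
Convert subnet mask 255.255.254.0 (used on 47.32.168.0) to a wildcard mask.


Subnet mask: 255.255.254.0
Wildcard = 255.255.255.255 - subnet mask
255 - 255 = 0
255 - 255 = 0
255 - 254 = 1
255 - 0 = 255
Wildcard: 0.0.1.255


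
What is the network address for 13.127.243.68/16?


IP:   00001101.01111111.11110011.01000100
Mask: 11111111.11111111.00000000.00000000
AND operation:
Net:  00001101.01111111.00000000.00000000
Network: 13.127.0.0/16


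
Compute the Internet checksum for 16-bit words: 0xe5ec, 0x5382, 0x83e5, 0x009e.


Sum all words (with carry folding):
+ 0xe5ec = 0xe5ec
+ 0x5382 = 0x396f
+ 0x83e5 = 0xbd54
+ 0x009e = 0xbdf2
One's complement: ~0xbdf2
Checksum = 0x420d


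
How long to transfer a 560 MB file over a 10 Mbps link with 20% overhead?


Effective throughput = 10 * (1 - 20/100) = 8 Mbps
File size in Mb = 560 * 8 = 4480 Mb
Time = 4480 / 8
Time = 560 seconds


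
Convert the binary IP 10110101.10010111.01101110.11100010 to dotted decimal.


10110101 = 181
10010111 = 151
01101110 = 110
11100010 = 226
IP: 181.151.110.226


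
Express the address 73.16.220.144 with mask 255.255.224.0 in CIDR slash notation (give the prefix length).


Binary: 11111111.11111111.11100000.00000000
Count leading 1s
Prefix: /19


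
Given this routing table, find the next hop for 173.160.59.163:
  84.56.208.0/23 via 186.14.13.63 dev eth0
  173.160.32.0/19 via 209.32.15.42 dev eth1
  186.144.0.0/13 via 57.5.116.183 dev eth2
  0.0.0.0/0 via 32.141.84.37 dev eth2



Longest prefix match for 173.160.59.163:
  /23 84.56.208.0: no
  /19 173.160.32.0: MATCH
  /13 186.144.0.0: no
  /0 0.0.0.0: MATCH
Selected: next-hop 209.32.15.42 via eth1 (matched /19)


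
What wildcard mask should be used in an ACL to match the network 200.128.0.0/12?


Subnet mask: 255.240.0.0
Wildcard = 255.255.255.255 - subnet mask
255 - 255 = 0
255 - 240 = 15
255 - 0 = 255
255 - 0 = 255
Wildcard: 0.15.255.255


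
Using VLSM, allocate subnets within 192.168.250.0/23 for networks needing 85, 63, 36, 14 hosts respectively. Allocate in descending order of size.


85 hosts -> /25 (126 usable): 192.168.250.0/25
63 hosts -> /25 (126 usable): 192.168.250.128/25
36 hosts -> /26 (62 usable): 192.168.251.0/26
14 hosts -> /28 (14 usable): 192.168.251.64/28
Allocation: 192.168.250.0/25 (85 hosts, 126 usable); 192.168.250.128/25 (63 hosts, 126 usable); 192.168.251.0/26 (36 hosts, 62 usable); 192.168.251.64/28 (14 hosts, 14 usable)


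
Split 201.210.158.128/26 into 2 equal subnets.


New prefix = 26 + 1 = 27
Each subnet has 32 addresses
  201.210.158.128/27
  201.210.158.160/27
Subnets: 201.210.158.128/27, 201.210.158.160/27


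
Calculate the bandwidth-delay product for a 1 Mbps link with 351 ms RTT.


BDP = bandwidth * RTT
= 1 Mbps * 351 ms
= 1 * 1e6 * 351 / 1000 bits
= 351000 bits
= 43875 bytes
= 42.8467 KB
BDP = 351000 bits (43875 bytes)


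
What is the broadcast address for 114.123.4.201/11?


Network: 114.96.0.0/11
Host bits = 21
Set all host bits to 1:
Broadcast: 114.127.255.255


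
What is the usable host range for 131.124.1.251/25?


Network: 131.124.1.128
Broadcast: 131.124.1.255
First usable = network + 1
Last usable = broadcast - 1
Range: 131.124.1.129 to 131.124.1.254


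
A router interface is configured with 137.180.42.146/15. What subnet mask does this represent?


/15 means 15 network bits, 17 host bits
Binary: 11111111111111100000000000000000
Mask: 255.254.0.0


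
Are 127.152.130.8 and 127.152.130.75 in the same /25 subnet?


Mask: 255.255.255.128
127.152.130.8 AND mask = 127.152.130.0
127.152.130.75 AND mask = 127.152.130.0
Yes, same subnet (127.152.130.0)


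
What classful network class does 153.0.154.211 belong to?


First octet: 153
Binary: 10011001
10xxxxxx -> Class B (128-191)
Class B, default mask 255.255.0.0 (/16)


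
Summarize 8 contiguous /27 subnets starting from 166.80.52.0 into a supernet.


Original prefix: /27
Number of subnets: 8 = 2^3
New prefix = 27 - 3 = 24
Supernet: 166.80.52.0/24


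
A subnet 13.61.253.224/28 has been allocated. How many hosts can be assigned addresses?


Host bits = 32 - 28 = 4
Total addresses = 2^4 = 16
Usable = total - 2 (network and broadcast)
Usable hosts: 14


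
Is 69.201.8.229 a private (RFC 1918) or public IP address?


RFC 1918 private ranges:
  10.0.0.0/8 (10.0.0.0 - 10.255.255.255)
  172.16.0.0/12 (172.16.0.0 - 172.31.255.255)
  192.168.0.0/16 (192.168.0.0 - 192.168.255.255)
Public (not in any RFC 1918 range)


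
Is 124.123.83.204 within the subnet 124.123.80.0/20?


Subnet network: 124.123.80.0
Test IP AND mask: 124.123.80.0
Yes, 124.123.83.204 is in 124.123.80.0/20


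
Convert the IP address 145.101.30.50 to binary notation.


145 = 10010001
101 = 01100101
30 = 00011110
50 = 00110010
Binary: 10010001.01100101.00011110.00110010


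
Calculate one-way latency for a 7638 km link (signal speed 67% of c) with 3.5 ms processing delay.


Speed = 0.67 * 3e5 km/s = 201000 km/s
Propagation delay = 7638 / 201000 = 0.038 s = 38 ms
Processing delay = 3.5 ms
Total one-way latency = 41.5 ms


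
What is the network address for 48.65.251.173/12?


IP:   00110000.01000001.11111011.10101101
Mask: 11111111.11110000.00000000.00000000
AND operation:
Net:  00110000.01000000.00000000.00000000
Network: 48.64.0.0/12


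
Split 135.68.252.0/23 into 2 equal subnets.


New prefix = 23 + 1 = 24
Each subnet has 256 addresses
  135.68.252.0/24
  135.68.253.0/24
Subnets: 135.68.252.0/24, 135.68.253.0/24


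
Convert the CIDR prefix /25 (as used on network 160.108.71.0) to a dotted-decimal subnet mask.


/25 means 25 network bits, 7 host bits
Binary: 11111111111111111111111110000000
Mask: 255.255.255.128


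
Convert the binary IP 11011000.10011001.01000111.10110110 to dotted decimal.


11011000 = 216
10011001 = 153
01000111 = 71
10110110 = 182
IP: 216.153.71.182


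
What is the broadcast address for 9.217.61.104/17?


Network: 9.217.0.0/17
Host bits = 15
Set all host bits to 1:
Broadcast: 9.217.127.255


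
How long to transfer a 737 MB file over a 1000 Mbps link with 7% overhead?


Effective throughput = 1000 * (1 - 7/100) = 930.0 Mbps
File size in Mb = 737 * 8 = 5896 Mb
Time = 5896 / 930.0
Time = 6.3398 seconds


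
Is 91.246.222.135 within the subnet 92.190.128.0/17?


Subnet network: 92.190.128.0
Test IP AND mask: 91.246.128.0
No, 91.246.222.135 is not in 92.190.128.0/17


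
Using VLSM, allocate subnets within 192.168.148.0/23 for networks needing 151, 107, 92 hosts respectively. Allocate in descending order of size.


151 hosts -> /24 (254 usable): 192.168.148.0/24
107 hosts -> /25 (126 usable): 192.168.149.0/25
92 hosts -> /25 (126 usable): 192.168.149.128/25
Allocation: 192.168.148.0/24 (151 hosts, 254 usable); 192.168.149.0/25 (107 hosts, 126 usable); 192.168.149.128/25 (92 hosts, 126 usable)


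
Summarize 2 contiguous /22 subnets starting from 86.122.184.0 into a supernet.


Original prefix: /22
Number of subnets: 2 = 2^1
New prefix = 22 - 1 = 21
Supernet: 86.122.184.0/21


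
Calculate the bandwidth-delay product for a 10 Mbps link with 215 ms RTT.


BDP = bandwidth * RTT
= 10 Mbps * 215 ms
= 10 * 1e6 * 215 / 1000 bits
= 2150000 bits
= 268750 bytes
= 262.4512 KB
BDP = 2150000 bits (268750 bytes)


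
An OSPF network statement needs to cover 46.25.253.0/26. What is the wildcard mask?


Subnet mask: 255.255.255.192
Wildcard = 255.255.255.255 - subnet mask
255 - 255 = 0
255 - 255 = 0
255 - 255 = 0
255 - 192 = 63
Wildcard: 0.0.0.63


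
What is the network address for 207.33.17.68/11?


IP:   11001111.00100001.00010001.01000100
Mask: 11111111.11100000.00000000.00000000
AND operation:
Net:  11001111.00100000.00000000.00000000
Network: 207.32.0.0/11


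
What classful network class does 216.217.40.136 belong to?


First octet: 216
Binary: 11011000
110xxxxx -> Class C (192-223)
Class C, default mask 255.255.255.0 (/24)


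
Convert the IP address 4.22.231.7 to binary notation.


4 = 00000100
22 = 00010110
231 = 11100111
7 = 00000111
Binary: 00000100.00010110.11100111.00000111


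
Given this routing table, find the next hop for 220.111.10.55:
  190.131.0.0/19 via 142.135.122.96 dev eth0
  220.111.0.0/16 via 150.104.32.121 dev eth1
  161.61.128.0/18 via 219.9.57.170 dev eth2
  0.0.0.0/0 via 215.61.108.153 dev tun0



Longest prefix match for 220.111.10.55:
  /19 190.131.0.0: no
  /16 220.111.0.0: MATCH
  /18 161.61.128.0: no
  /0 0.0.0.0: MATCH
Selected: next-hop 150.104.32.121 via eth1 (matched /16)


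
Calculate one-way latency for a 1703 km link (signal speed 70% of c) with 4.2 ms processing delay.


Speed = 0.7 * 3e5 km/s = 210000 km/s
Propagation delay = 1703 / 210000 = 0.0081 s = 8.1095 ms
Processing delay = 4.2 ms
Total one-way latency = 12.3095 ms


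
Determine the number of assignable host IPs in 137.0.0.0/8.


Host bits = 32 - 8 = 24
Total addresses = 2^24 = 16777216
Usable = total - 2 (network and broadcast)
Usable hosts: 16777214


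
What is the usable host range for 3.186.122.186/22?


Network: 3.186.120.0
Broadcast: 3.186.123.255
First usable = network + 1
Last usable = broadcast - 1
Range: 3.186.120.1 to 3.186.123.254


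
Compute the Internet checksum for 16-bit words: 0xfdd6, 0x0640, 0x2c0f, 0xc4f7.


Sum all words (with carry folding):
+ 0xfdd6 = 0xfdd6
+ 0x0640 = 0x0417
+ 0x2c0f = 0x3026
+ 0xc4f7 = 0xf51d
One's complement: ~0xf51d
Checksum = 0x0ae2


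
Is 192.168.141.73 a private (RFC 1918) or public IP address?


RFC 1918 private ranges:
  10.0.0.0/8 (10.0.0.0 - 10.255.255.255)
  172.16.0.0/12 (172.16.0.0 - 172.31.255.255)
  192.168.0.0/16 (192.168.0.0 - 192.168.255.255)
Private (in 192.168.0.0/16)


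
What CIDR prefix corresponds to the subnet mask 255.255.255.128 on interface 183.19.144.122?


Binary: 11111111.11111111.11111111.10000000
Count leading 1s
Prefix: /25


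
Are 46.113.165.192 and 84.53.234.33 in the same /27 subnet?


Mask: 255.255.255.224
46.113.165.192 AND mask = 46.113.165.192
84.53.234.33 AND mask = 84.53.234.32
No, different subnets (46.113.165.192 vs 84.53.234.32)


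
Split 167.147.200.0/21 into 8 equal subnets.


New prefix = 21 + 3 = 24
Each subnet has 256 addresses
  167.147.200.0/24
  167.147.201.0/24
  167.147.202.0/24
  167.147.203.0/24
  167.147.204.0/24
  167.147.205.0/24
  167.147.206.0/24
  167.147.207.0/24
Subnets: 167.147.200.0/24, 167.147.201.0/24, 167.147.202.0/24, 167.147.203.0/24, 167.147.204.0/24, 167.147.205.0/24, 167.147.206.0/24, 167.147.207.0/24


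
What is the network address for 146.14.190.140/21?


IP:   10010010.00001110.10111110.10001100
Mask: 11111111.11111111.11111000.00000000
AND operation:
Net:  10010010.00001110.10111000.00000000
Network: 146.14.184.0/21


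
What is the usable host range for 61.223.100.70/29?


Network: 61.223.100.64
Broadcast: 61.223.100.71
First usable = network + 1
Last usable = broadcast - 1
Range: 61.223.100.65 to 61.223.100.70


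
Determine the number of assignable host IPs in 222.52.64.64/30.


Host bits = 32 - 30 = 2
Total addresses = 2^2 = 4
Usable = total - 2 (network and broadcast)
Usable hosts: 2


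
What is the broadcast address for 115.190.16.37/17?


Network: 115.190.0.0/17
Host bits = 15
Set all host bits to 1:
Broadcast: 115.190.127.255


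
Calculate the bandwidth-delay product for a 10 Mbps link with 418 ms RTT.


BDP = bandwidth * RTT
= 10 Mbps * 418 ms
= 10 * 1e6 * 418 / 1000 bits
= 4180000 bits
= 522500 bytes
= 510.2539 KB
BDP = 4180000 bits (522500 bytes)


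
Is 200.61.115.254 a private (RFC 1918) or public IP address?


RFC 1918 private ranges:
  10.0.0.0/8 (10.0.0.0 - 10.255.255.255)
  172.16.0.0/12 (172.16.0.0 - 172.31.255.255)
  192.168.0.0/16 (192.168.0.0 - 192.168.255.255)
Public (not in any RFC 1918 range)


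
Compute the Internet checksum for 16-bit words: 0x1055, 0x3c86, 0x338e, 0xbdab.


Sum all words (with carry folding):
+ 0x1055 = 0x1055
+ 0x3c86 = 0x4cdb
+ 0x338e = 0x8069
+ 0xbdab = 0x3e15
One's complement: ~0x3e15
Checksum = 0xc1ea


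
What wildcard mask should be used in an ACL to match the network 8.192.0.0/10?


Subnet mask: 255.192.0.0
Wildcard = 255.255.255.255 - subnet mask
255 - 255 = 0
255 - 192 = 63
255 - 0 = 255
255 - 0 = 255
Wildcard: 0.63.255.255


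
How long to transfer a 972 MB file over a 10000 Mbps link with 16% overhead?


Effective throughput = 10000 * (1 - 16/100) = 8400 Mbps
File size in Mb = 972 * 8 = 7776 Mb
Time = 7776 / 8400
Time = 0.9257 seconds


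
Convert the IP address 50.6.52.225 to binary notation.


50 = 00110010
6 = 00000110
52 = 00110100
225 = 11100001
Binary: 00110010.00000110.00110100.11100001


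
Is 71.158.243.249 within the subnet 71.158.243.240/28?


Subnet network: 71.158.243.240
Test IP AND mask: 71.158.243.240
Yes, 71.158.243.249 is in 71.158.243.240/28


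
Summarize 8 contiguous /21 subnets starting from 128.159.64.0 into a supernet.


Original prefix: /21
Number of subnets: 8 = 2^3
New prefix = 21 - 3 = 18
Supernet: 128.159.64.0/18


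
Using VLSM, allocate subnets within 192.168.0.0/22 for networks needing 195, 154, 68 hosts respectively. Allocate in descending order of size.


195 hosts -> /24 (254 usable): 192.168.0.0/24
154 hosts -> /24 (254 usable): 192.168.1.0/24
68 hosts -> /25 (126 usable): 192.168.2.0/25
Allocation: 192.168.0.0/24 (195 hosts, 254 usable); 192.168.1.0/24 (154 hosts, 254 usable); 192.168.2.0/25 (68 hosts, 126 usable)


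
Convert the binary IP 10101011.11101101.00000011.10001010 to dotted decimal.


10101011 = 171
11101101 = 237
00000011 = 3
10001010 = 138
IP: 171.237.3.138


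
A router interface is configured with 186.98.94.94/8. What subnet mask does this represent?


/8 means 8 network bits, 24 host bits
Binary: 11111111000000000000000000000000
Mask: 255.0.0.0


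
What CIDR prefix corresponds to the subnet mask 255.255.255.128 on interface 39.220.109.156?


Binary: 11111111.11111111.11111111.10000000
Count leading 1s
Prefix: /25


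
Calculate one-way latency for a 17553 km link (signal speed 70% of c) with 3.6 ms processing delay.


Speed = 0.7 * 3e5 km/s = 210000 km/s
Propagation delay = 17553 / 210000 = 0.0836 s = 83.5857 ms
Processing delay = 3.6 ms
Total one-way latency = 87.1857 ms


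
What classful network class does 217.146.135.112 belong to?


First octet: 217
Binary: 11011001
110xxxxx -> Class C (192-223)
Class C, default mask 255.255.255.0 (/24)


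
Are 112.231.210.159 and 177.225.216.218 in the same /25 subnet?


Mask: 255.255.255.128
112.231.210.159 AND mask = 112.231.210.128
177.225.216.218 AND mask = 177.225.216.128
No, different subnets (112.231.210.128 vs 177.225.216.128)


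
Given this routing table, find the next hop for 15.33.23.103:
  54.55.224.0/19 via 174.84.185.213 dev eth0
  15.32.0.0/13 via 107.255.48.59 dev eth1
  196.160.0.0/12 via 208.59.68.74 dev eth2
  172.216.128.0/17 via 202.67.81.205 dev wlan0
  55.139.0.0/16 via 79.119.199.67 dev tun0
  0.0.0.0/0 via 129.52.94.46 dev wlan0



Longest prefix match for 15.33.23.103:
  /19 54.55.224.0: no
  /13 15.32.0.0: MATCH
  /12 196.160.0.0: no
  /17 172.216.128.0: no
  /16 55.139.0.0: no
  /0 0.0.0.0: MATCH
Selected: next-hop 107.255.48.59 via eth1 (matched /13)


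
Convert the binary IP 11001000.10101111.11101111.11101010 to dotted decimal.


11001000 = 200
10101111 = 175
11101111 = 239
11101010 = 234
IP: 200.175.239.234


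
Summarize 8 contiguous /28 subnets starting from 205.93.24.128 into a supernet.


Original prefix: /28
Number of subnets: 8 = 2^3
New prefix = 28 - 3 = 25
Supernet: 205.93.24.128/25


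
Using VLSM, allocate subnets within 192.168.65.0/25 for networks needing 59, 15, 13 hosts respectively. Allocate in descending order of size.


59 hosts -> /26 (62 usable): 192.168.65.0/26
15 hosts -> /27 (30 usable): 192.168.65.64/27
13 hosts -> /28 (14 usable): 192.168.65.96/28
Allocation: 192.168.65.0/26 (59 hosts, 62 usable); 192.168.65.64/27 (15 hosts, 30 usable); 192.168.65.96/28 (13 hosts, 14 usable)


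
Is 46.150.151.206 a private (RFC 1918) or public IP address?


RFC 1918 private ranges:
  10.0.0.0/8 (10.0.0.0 - 10.255.255.255)
  172.16.0.0/12 (172.16.0.0 - 172.31.255.255)
  192.168.0.0/16 (192.168.0.0 - 192.168.255.255)
Public (not in any RFC 1918 range)


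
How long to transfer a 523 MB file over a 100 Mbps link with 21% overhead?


Effective throughput = 100 * (1 - 21/100) = 79 Mbps
File size in Mb = 523 * 8 = 4184 Mb
Time = 4184 / 79
Time = 52.962 seconds


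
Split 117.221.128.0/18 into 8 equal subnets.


New prefix = 18 + 3 = 21
Each subnet has 2048 addresses
  117.221.128.0/21
  117.221.136.0/21
  117.221.144.0/21
  117.221.152.0/21
  117.221.160.0/21
  117.221.168.0/21
  117.221.176.0/21
  117.221.184.0/21
Subnets: 117.221.128.0/21, 117.221.136.0/21, 117.221.144.0/21, 117.221.152.0/21, 117.221.160.0/21, 117.221.168.0/21, 117.221.176.0/21, 117.221.184.0/21


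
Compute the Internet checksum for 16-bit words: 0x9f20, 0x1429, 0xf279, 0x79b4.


Sum all words (with carry folding):
+ 0x9f20 = 0x9f20
+ 0x1429 = 0xb349
+ 0xf279 = 0xa5c3
+ 0x79b4 = 0x1f78
One's complement: ~0x1f78
Checksum = 0xe087


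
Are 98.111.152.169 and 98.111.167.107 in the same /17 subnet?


Mask: 255.255.128.0
98.111.152.169 AND mask = 98.111.128.0
98.111.167.107 AND mask = 98.111.128.0
Yes, same subnet (98.111.128.0)


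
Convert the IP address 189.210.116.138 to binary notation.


189 = 10111101
210 = 11010010
116 = 01110100
138 = 10001010
Binary: 10111101.11010010.01110100.10001010


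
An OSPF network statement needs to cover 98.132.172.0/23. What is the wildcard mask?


Subnet mask: 255.255.254.0
Wildcard = 255.255.255.255 - subnet mask
255 - 255 = 0
255 - 255 = 0
255 - 254 = 1
255 - 0 = 255
Wildcard: 0.0.1.255


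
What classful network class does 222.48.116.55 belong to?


First octet: 222
Binary: 11011110
110xxxxx -> Class C (192-223)
Class C, default mask 255.255.255.0 (/24)


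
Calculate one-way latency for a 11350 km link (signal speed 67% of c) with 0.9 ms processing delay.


Speed = 0.67 * 3e5 km/s = 201000 km/s
Propagation delay = 11350 / 201000 = 0.0565 s = 56.4677 ms
Processing delay = 0.9 ms
Total one-way latency = 57.3677 ms


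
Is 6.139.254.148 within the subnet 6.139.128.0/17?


Subnet network: 6.139.128.0
Test IP AND mask: 6.139.128.0
Yes, 6.139.254.148 is in 6.139.128.0/17


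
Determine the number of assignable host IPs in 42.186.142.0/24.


Host bits = 32 - 24 = 8
Total addresses = 2^8 = 256
Usable = total - 2 (network and broadcast)
Usable hosts: 254


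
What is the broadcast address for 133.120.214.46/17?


Network: 133.120.128.0/17
Host bits = 15
Set all host bits to 1:
Broadcast: 133.120.255.255


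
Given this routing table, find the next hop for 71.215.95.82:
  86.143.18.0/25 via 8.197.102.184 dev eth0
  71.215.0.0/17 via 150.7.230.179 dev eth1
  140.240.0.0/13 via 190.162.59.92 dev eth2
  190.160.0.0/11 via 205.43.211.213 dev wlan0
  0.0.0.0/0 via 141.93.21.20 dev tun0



Longest prefix match for 71.215.95.82:
  /25 86.143.18.0: no
  /17 71.215.0.0: MATCH
  /13 140.240.0.0: no
  /11 190.160.0.0: no
  /0 0.0.0.0: MATCH
Selected: next-hop 150.7.230.179 via eth1 (matched /17)


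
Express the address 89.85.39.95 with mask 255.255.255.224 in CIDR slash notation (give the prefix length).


Binary: 11111111.11111111.11111111.11100000
Count leading 1s
Prefix: /27


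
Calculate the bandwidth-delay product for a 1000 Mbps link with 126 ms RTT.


BDP = bandwidth * RTT
= 1000 Mbps * 126 ms
= 1000 * 1e6 * 126 / 1000 bits
= 126000000 bits
= 15750000 bytes
= 15380.8594 KB
BDP = 126000000 bits (15750000 bytes)


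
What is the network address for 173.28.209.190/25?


IP:   10101101.00011100.11010001.10111110
Mask: 11111111.11111111.11111111.10000000
AND operation:
Net:  10101101.00011100.11010001.10000000
Network: 173.28.209.128/25


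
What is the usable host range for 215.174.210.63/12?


Network: 215.160.0.0
Broadcast: 215.175.255.255
First usable = network + 1
Last usable = broadcast - 1
Range: 215.160.0.1 to 215.175.255.254


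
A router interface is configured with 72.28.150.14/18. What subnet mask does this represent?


/18 means 18 network bits, 14 host bits
Binary: 11111111111111111100000000000000
Mask: 255.255.192.0


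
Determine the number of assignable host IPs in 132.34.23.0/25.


Host bits = 32 - 25 = 7
Total addresses = 2^7 = 128
Usable = total - 2 (network and broadcast)
Usable hosts: 126


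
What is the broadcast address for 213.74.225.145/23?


Network: 213.74.224.0/23
Host bits = 9
Set all host bits to 1:
Broadcast: 213.74.225.255


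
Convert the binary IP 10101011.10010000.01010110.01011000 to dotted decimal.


10101011 = 171
10010000 = 144
01010110 = 86
01011000 = 88
IP: 171.144.86.88


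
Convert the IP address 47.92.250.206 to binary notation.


47 = 00101111
92 = 01011100
250 = 11111010
206 = 11001110
Binary: 00101111.01011100.11111010.11001110


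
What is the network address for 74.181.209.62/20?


IP:   01001010.10110101.11010001.00111110
Mask: 11111111.11111111.11110000.00000000
AND operation:
Net:  01001010.10110101.11010000.00000000
Network: 74.181.208.0/20


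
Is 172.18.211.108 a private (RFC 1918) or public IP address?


RFC 1918 private ranges:
  10.0.0.0/8 (10.0.0.0 - 10.255.255.255)
  172.16.0.0/12 (172.16.0.0 - 172.31.255.255)
  192.168.0.0/16 (192.168.0.0 - 192.168.255.255)
Private (in 172.16.0.0/12)


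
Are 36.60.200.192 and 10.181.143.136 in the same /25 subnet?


Mask: 255.255.255.128
36.60.200.192 AND mask = 36.60.200.128
10.181.143.136 AND mask = 10.181.143.128
No, different subnets (36.60.200.128 vs 10.181.143.128)


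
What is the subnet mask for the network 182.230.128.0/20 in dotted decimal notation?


/20 means 20 network bits, 12 host bits
Binary: 11111111111111111111000000000000
Mask: 255.255.240.0


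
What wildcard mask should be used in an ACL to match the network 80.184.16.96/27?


Subnet mask: 255.255.255.224
Wildcard = 255.255.255.255 - subnet mask
255 - 255 = 0
255 - 255 = 0
255 - 255 = 0
255 - 224 = 31
Wildcard: 0.0.0.31


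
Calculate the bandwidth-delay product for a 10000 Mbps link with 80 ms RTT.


BDP = bandwidth * RTT
= 10000 Mbps * 80 ms
= 10000 * 1e6 * 80 / 1000 bits
= 800000000 bits
= 100000000 bytes
= 97656.25 KB
BDP = 800000000 bits (100000000 bytes)


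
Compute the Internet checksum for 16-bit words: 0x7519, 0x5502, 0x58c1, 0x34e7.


Sum all words (with carry folding):
+ 0x7519 = 0x7519
+ 0x5502 = 0xca1b
+ 0x58c1 = 0x22dd
+ 0x34e7 = 0x57c4
One's complement: ~0x57c4
Checksum = 0xa83b


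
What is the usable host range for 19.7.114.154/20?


Network: 19.7.112.0
Broadcast: 19.7.127.255
First usable = network + 1
Last usable = broadcast - 1
Range: 19.7.112.1 to 19.7.127.254


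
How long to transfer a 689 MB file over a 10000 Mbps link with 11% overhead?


Effective throughput = 10000 * (1 - 11/100) = 8900 Mbps
File size in Mb = 689 * 8 = 5512 Mb
Time = 5512 / 8900
Time = 0.6193 seconds


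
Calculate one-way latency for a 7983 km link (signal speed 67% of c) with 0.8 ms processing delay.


Speed = 0.67 * 3e5 km/s = 201000 km/s
Propagation delay = 7983 / 201000 = 0.0397 s = 39.7164 ms
Processing delay = 0.8 ms
Total one-way latency = 40.5164 ms


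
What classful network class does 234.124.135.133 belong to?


First octet: 234
Binary: 11101010
1110xxxx -> Class D (224-239)
Class D (multicast), default mask N/A


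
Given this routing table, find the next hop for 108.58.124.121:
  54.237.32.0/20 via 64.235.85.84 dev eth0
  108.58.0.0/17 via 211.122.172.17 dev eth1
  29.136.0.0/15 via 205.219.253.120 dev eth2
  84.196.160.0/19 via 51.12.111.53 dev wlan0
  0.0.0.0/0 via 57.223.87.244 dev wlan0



Longest prefix match for 108.58.124.121:
  /20 54.237.32.0: no
  /17 108.58.0.0: MATCH
  /15 29.136.0.0: no
  /19 84.196.160.0: no
  /0 0.0.0.0: MATCH
Selected: next-hop 211.122.172.17 via eth1 (matched /17)


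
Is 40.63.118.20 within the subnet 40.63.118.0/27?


Subnet network: 40.63.118.0
Test IP AND mask: 40.63.118.0
Yes, 40.63.118.20 is in 40.63.118.0/27


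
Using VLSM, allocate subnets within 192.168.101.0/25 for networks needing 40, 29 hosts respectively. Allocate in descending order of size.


40 hosts -> /26 (62 usable): 192.168.101.0/26
29 hosts -> /27 (30 usable): 192.168.101.64/27
Allocation: 192.168.101.0/26 (40 hosts, 62 usable); 192.168.101.64/27 (29 hosts, 30 usable)


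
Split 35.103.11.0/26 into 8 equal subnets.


New prefix = 26 + 3 = 29
Each subnet has 8 addresses
  35.103.11.0/29
  35.103.11.8/29
  35.103.11.16/29
  35.103.11.24/29
  35.103.11.32/29
  35.103.11.40/29
  35.103.11.48/29
  35.103.11.56/29
Subnets: 35.103.11.0/29, 35.103.11.8/29, 35.103.11.16/29, 35.103.11.24/29, 35.103.11.32/29, 35.103.11.40/29, 35.103.11.48/29, 35.103.11.56/29


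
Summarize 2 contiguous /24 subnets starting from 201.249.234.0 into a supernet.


Original prefix: /24
Number of subnets: 2 = 2^1
New prefix = 24 - 1 = 23
Supernet: 201.249.234.0/23


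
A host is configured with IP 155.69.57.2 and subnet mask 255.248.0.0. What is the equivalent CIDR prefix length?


Binary: 11111111.11111000.00000000.00000000
Count leading 1s
Prefix: /13


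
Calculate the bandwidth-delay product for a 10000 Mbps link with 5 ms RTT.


BDP = bandwidth * RTT
= 10000 Mbps * 5 ms
= 10000 * 1e6 * 5 / 1000 bits
= 50000000 bits
= 6250000 bytes
= 6103.5156 KB
BDP = 50000000 bits (6250000 bytes)


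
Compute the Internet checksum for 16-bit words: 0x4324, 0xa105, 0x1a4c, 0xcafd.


Sum all words (with carry folding):
+ 0x4324 = 0x4324
+ 0xa105 = 0xe429
+ 0x1a4c = 0xfe75
+ 0xcafd = 0xc973
One's complement: ~0xc973
Checksum = 0x368c


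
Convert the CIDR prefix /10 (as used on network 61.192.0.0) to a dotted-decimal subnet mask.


/10 means 10 network bits, 22 host bits
Binary: 11111111110000000000000000000000
Mask: 255.192.0.0


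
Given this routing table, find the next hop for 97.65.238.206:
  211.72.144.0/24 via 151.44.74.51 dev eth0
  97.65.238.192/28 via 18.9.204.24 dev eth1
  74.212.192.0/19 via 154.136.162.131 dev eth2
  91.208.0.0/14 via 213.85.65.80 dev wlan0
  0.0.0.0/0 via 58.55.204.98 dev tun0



Longest prefix match for 97.65.238.206:
  /24 211.72.144.0: no
  /28 97.65.238.192: MATCH
  /19 74.212.192.0: no
  /14 91.208.0.0: no
  /0 0.0.0.0: MATCH
Selected: next-hop 18.9.204.24 via eth1 (matched /28)


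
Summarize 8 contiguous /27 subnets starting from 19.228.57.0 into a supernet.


Original prefix: /27
Number of subnets: 8 = 2^3
New prefix = 27 - 3 = 24
Supernet: 19.228.57.0/24


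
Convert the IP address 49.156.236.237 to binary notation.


49 = 00110001
156 = 10011100
236 = 11101100
237 = 11101101
Binary: 00110001.10011100.11101100.11101101


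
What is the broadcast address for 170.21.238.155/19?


Network: 170.21.224.0/19
Host bits = 13
Set all host bits to 1:
Broadcast: 170.21.255.255


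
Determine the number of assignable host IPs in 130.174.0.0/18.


Host bits = 32 - 18 = 14
Total addresses = 2^14 = 16384
Usable = total - 2 (network and broadcast)
Usable hosts: 16382


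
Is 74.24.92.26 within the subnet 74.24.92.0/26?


Subnet network: 74.24.92.0
Test IP AND mask: 74.24.92.0
Yes, 74.24.92.26 is in 74.24.92.0/26


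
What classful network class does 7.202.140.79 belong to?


First octet: 7
Binary: 00000111
0xxxxxxx -> Class A (1-126)
Class A, default mask 255.0.0.0 (/8)


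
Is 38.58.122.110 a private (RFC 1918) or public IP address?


RFC 1918 private ranges:
  10.0.0.0/8 (10.0.0.0 - 10.255.255.255)
  172.16.0.0/12 (172.16.0.0 - 172.31.255.255)
  192.168.0.0/16 (192.168.0.0 - 192.168.255.255)
Public (not in any RFC 1918 range)


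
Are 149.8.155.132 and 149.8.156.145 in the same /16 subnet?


Mask: 255.255.0.0
149.8.155.132 AND mask = 149.8.0.0
149.8.156.145 AND mask = 149.8.0.0
Yes, same subnet (149.8.0.0)


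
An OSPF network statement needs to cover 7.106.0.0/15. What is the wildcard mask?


Subnet mask: 255.254.0.0
Wildcard = 255.255.255.255 - subnet mask
255 - 255 = 0
255 - 254 = 1
255 - 0 = 255
255 - 0 = 255
Wildcard: 0.1.255.255


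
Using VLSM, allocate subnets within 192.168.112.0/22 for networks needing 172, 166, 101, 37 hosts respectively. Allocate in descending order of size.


172 hosts -> /24 (254 usable): 192.168.112.0/24
166 hosts -> /24 (254 usable): 192.168.113.0/24
101 hosts -> /25 (126 usable): 192.168.114.0/25
37 hosts -> /26 (62 usable): 192.168.114.128/26
Allocation: 192.168.112.0/24 (172 hosts, 254 usable); 192.168.113.0/24 (166 hosts, 254 usable); 192.168.114.0/25 (101 hosts, 126 usable); 192.168.114.128/26 (37 hosts, 62 usable)


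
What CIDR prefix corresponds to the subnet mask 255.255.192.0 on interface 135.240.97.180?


Binary: 11111111.11111111.11000000.00000000
Count leading 1s
Prefix: /18


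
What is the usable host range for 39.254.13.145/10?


Network: 39.192.0.0
Broadcast: 39.255.255.255
First usable = network + 1
Last usable = broadcast - 1
Range: 39.192.0.1 to 39.255.255.254


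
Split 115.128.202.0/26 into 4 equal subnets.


New prefix = 26 + 2 = 28
Each subnet has 16 addresses
  115.128.202.0/28
  115.128.202.16/28
  115.128.202.32/28
  115.128.202.48/28
Subnets: 115.128.202.0/28, 115.128.202.16/28, 115.128.202.32/28, 115.128.202.48/28


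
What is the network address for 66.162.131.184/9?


IP:   01000010.10100010.10000011.10111000
Mask: 11111111.10000000.00000000.00000000
AND operation:
Net:  01000010.10000000.00000000.00000000
Network: 66.128.0.0/9


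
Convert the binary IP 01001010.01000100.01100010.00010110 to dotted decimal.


01001010 = 74
01000100 = 68
01100010 = 98
00010110 = 22
IP: 74.68.98.22


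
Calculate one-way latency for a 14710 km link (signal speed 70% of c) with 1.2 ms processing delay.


Speed = 0.7 * 3e5 km/s = 210000 km/s
Propagation delay = 14710 / 210000 = 0.07 s = 70.0476 ms
Processing delay = 1.2 ms
Total one-way latency = 71.2476 ms


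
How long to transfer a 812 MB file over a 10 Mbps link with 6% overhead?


Effective throughput = 10 * (1 - 6/100) = 9.4 Mbps
File size in Mb = 812 * 8 = 6496 Mb
Time = 6496 / 9.4
Time = 691.0638 seconds


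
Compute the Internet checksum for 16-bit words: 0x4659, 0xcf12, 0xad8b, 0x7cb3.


Sum all words (with carry folding):
+ 0x4659 = 0x4659
+ 0xcf12 = 0x156c
+ 0xad8b = 0xc2f7
+ 0x7cb3 = 0x3fab
One's complement: ~0x3fab
Checksum = 0xc054


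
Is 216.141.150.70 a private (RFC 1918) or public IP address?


RFC 1918 private ranges:
  10.0.0.0/8 (10.0.0.0 - 10.255.255.255)
  172.16.0.0/12 (172.16.0.0 - 172.31.255.255)
  192.168.0.0/16 (192.168.0.0 - 192.168.255.255)
Public (not in any RFC 1918 range)


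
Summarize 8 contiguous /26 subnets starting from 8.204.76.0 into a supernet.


Original prefix: /26
Number of subnets: 8 = 2^3
New prefix = 26 - 3 = 23
Supernet: 8.204.76.0/23


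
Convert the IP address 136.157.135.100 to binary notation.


136 = 10001000
157 = 10011101
135 = 10000111
100 = 01100100
Binary: 10001000.10011101.10000111.01100100


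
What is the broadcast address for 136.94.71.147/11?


Network: 136.64.0.0/11
Host bits = 21
Set all host bits to 1:
Broadcast: 136.95.255.255


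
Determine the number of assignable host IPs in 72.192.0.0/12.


Host bits = 32 - 12 = 20
Total addresses = 2^20 = 1048576
Usable = total - 2 (network and broadcast)
Usable hosts: 1048574


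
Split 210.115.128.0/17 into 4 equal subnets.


New prefix = 17 + 2 = 19
Each subnet has 8192 addresses
  210.115.128.0/19
  210.115.160.0/19
  210.115.192.0/19
  210.115.224.0/19
Subnets: 210.115.128.0/19, 210.115.160.0/19, 210.115.192.0/19, 210.115.224.0/19


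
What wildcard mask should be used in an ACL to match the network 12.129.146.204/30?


Subnet mask: 255.255.255.252
Wildcard = 255.255.255.255 - subnet mask
255 - 255 = 0
255 - 255 = 0
255 - 255 = 0
255 - 252 = 3
Wildcard: 0.0.0.3


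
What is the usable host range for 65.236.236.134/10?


Network: 65.192.0.0
Broadcast: 65.255.255.255
First usable = network + 1
Last usable = broadcast - 1
Range: 65.192.0.1 to 65.255.255.254


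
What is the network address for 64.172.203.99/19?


IP:   01000000.10101100.11001011.01100011
Mask: 11111111.11111111.11100000.00000000
AND operation:
Net:  01000000.10101100.11000000.00000000
Network: 64.172.192.0/19
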